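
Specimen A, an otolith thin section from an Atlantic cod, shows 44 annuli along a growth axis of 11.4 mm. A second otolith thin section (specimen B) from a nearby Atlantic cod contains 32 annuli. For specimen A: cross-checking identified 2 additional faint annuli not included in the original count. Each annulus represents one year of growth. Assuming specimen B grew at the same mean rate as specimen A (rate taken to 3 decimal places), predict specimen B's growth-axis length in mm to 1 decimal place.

7.9 mm

Specimen A: adjusted count: 44 + 2 = 46 annuli.
A: Extension rate ≈ 11.4 / 46 = 0.248 mm per year.
For B, 0.248 mm/year × 32 years = 7.9 mm.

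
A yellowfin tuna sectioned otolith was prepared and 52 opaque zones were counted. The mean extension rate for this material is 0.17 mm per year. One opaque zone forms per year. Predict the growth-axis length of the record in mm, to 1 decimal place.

8.8 mm

The record spans 52 years at 0.17 mm per year.
52 years at 0.17 mm/year gives 0.17 × 52 = 8.8 mm.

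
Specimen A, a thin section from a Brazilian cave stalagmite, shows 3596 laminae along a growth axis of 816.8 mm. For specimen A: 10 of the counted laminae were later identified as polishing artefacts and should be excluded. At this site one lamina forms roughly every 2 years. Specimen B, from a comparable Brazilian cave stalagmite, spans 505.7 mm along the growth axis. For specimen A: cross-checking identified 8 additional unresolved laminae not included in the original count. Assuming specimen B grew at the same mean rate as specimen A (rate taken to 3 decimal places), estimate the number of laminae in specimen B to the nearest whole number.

Specimen A: true lamina count = 3596 − 10 + 8 = 3594.
Specimen A: multiplying by 2 years per lamina: 3594 × 2 = 7188 years.
A: Extension rate ≈ 816.8 / 7188 = 0.114 mm/yr.
Specimen B: 505.7 mm / 0.114 mm per year = 4435.96 years; at 2 years per lamina that is 4435.96 / 2 ≈ 2218 laminae.

2218 laminae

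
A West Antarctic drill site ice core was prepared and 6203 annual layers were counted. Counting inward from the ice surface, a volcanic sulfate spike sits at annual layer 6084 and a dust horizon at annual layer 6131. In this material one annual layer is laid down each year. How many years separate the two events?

47 years

Separation: 6131 − 6084 = 47 annual layers.
One annual layer per year makes the interval 47 years.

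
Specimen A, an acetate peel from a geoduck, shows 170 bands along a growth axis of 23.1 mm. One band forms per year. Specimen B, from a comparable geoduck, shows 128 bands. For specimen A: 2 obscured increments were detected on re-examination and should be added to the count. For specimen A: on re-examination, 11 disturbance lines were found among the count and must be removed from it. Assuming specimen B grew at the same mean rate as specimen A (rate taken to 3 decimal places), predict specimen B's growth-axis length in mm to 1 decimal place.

Specimen A: after corrections the count is 170 − 11 + 2 = 161 bands.
A: 23.1 mm over 161 years gives 23.1 / 161 ≈ 0.143 mm/yr.
B's length ≈ 0.143 × 128 = 18.3 mm.

18.3 mm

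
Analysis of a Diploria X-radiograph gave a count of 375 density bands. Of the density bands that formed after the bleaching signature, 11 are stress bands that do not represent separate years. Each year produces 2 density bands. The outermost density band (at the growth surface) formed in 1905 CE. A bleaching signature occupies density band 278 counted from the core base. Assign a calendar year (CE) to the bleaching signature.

1862 CE

The bleaching signature sits at density band 278 from the core base, so 375 − 278 = 97 density bands formed after it.
97 − 11 false = 86 true density bands after the bleaching signature.
With 2 density bands per year, 86 / 2 = 43 years.
1905 − 43 = 1862 CE.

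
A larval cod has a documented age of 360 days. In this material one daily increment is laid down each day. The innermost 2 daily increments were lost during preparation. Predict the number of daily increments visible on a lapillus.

At one daily increment per day, 360 days correspond to 360 daily increments.
Subtracting the 2 daily increments not captured gives 360 − 2 = 358 daily increments in the record.

358 daily increments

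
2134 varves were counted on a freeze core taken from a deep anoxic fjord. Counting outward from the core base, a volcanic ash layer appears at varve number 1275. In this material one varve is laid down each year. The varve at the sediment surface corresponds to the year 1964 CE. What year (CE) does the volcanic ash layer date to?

Between varve 1275 and the sediment surface there are 2134 − 1275 = 859 varves.
1964 − 859 = 1105 CE.

1105 CE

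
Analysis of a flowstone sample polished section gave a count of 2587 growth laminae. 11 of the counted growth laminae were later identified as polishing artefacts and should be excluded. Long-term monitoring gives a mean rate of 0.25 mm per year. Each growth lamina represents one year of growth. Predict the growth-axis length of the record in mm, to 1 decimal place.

True growth lamina count = 2587 − 11 = 2576.
2576 years at 0.25 mm/year gives 0.25 × 2576 = 644.0 mm.

644.0 mm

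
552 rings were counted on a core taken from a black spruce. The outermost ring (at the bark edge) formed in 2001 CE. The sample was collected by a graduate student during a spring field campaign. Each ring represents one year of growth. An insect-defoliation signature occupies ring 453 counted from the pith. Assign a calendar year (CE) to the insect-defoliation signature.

The insect-defoliation signature sits at ring 453 from the pith, so 552 − 453 = 99 rings formed after it.
The ring at the bark edge is 2001 CE, so the insect-defoliation signature dates to 2001 − 99 = 1902 CE.

1902 CE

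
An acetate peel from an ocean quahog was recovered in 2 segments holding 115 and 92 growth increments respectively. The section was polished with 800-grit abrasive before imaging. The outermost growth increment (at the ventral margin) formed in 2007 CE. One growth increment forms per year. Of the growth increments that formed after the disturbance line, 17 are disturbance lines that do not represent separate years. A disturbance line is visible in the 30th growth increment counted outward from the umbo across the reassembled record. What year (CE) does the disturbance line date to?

Total growth increments = 115 + 92 = 207.
207 − 30 = 177 growth increments lie beyond the disturbance line toward the ventral margin.
Excluding 17 false growth increments: 177 − 17 = 160.
Counting back 160 years from 2007 CE places the disturbance line in 2007 − 160 = 1847 CE.

1847 CE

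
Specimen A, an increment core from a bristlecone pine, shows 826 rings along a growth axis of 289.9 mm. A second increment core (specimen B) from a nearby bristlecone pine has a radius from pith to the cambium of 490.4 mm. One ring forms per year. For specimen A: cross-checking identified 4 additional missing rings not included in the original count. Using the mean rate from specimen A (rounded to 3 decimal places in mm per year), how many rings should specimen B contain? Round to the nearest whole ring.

1405 rings

Specimen A: adjusted count: 826 + 4 = 830 rings.
A: Extension rate ≈ 289.9 / 830 = 0.349 mm/yr.
Specimen B: 490.4 mm / 0.349 mm per year = 1405.16 years ≈ 1405 rings.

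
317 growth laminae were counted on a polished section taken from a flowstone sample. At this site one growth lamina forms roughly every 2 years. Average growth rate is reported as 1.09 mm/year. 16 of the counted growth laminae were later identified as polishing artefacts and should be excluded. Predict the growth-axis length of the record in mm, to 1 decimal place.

656.2 mm

True growth lamina count = 317 − 16 = 301.
At 2 years per growth lamina, 301 × 2 = 602 years.
Predicted length = 1.09 mm/year × 602 years = 656.2 mm.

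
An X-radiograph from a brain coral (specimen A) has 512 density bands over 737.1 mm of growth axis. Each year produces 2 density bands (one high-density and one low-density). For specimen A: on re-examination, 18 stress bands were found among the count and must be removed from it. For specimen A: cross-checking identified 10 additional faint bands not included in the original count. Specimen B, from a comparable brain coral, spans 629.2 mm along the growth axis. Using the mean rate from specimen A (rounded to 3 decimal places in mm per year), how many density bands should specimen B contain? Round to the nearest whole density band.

430 density bands

Specimen A: adjusted count: 512 − 18 + 10 = 504 density bands.
Specimen A: with 2 density bands per year, 504 / 2 = 252 years.
A: Extension rate ≈ 737.1 / 252 = 2.925 mm per year.
Specimen B: 629.2 mm / 2.925 mm per year = 215.11 years; at 2 density bands per year that is 215.11 × 2 ≈ 430 density bands.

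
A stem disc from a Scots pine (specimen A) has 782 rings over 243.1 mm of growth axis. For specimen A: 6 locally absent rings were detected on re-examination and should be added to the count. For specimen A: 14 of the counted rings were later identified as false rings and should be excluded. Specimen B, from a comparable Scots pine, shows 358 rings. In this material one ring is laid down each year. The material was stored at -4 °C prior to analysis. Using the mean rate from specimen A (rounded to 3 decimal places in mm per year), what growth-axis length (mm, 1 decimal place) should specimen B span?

Specimen A: correcting the raw count gives 782 − 14 + 6 = 774 true rings.
A: 243.1 mm over 774 years gives 243.1 / 774 ≈ 0.314 mm/year.
For B, 0.314 mm/year × 358 years = 112.4 mm.

112.4 mm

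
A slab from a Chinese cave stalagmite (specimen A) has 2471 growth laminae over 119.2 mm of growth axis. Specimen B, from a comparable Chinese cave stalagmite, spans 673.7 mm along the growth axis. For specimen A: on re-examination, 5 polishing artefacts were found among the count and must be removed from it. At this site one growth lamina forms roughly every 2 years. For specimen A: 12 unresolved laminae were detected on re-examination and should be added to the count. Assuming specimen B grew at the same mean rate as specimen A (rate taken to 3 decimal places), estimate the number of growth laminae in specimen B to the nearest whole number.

Specimen A: after corrections the count is 2471 − 5 + 12 = 2478 growth laminae.
Specimen A: multiplying by 2 years per growth lamina: 2478 × 2 = 4956 years.
A: 119.2 mm over 4956 years gives 119.2 / 4956 ≈ 0.024 mm/year.
B spans 673.7 / 0.024 = 28070.83 years; at 2 years per growth lamina that is 28070.83 / 2 ≈ 14035 growth laminae.

14035 growth laminae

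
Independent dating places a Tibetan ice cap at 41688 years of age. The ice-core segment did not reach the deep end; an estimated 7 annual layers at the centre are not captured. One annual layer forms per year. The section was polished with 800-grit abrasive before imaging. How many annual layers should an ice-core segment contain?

One annual layer per year gives 41688 annual layers over 41688 years.
Less the 7 uncaptured annual layers: 41688 − 7 = 41681.

41681 annual layers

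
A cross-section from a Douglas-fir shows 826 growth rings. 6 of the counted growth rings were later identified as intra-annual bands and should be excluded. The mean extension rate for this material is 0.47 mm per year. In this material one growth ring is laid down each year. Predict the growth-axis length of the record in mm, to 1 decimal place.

385.4 mm

Correcting the raw count gives 826 − 6 = 820 true growth rings.
820 years at 0.47 mm/year gives 0.47 × 820 = 385.4 mm.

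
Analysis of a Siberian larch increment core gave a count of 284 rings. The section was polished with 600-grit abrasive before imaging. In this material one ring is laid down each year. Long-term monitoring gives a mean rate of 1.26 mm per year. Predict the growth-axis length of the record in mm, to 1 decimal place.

284 years of growth are recorded.
284 years at 1.26 mm/year gives 1.26 × 284 = 357.8 mm.

357.8 mm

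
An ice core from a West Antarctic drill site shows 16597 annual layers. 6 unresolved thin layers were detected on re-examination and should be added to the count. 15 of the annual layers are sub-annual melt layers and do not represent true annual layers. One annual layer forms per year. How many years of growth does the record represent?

Correcting the raw count gives 16597 − 15 + 6 = 16588 true annual layers.
At one annual layer per year, that is 16588 years.

16588 years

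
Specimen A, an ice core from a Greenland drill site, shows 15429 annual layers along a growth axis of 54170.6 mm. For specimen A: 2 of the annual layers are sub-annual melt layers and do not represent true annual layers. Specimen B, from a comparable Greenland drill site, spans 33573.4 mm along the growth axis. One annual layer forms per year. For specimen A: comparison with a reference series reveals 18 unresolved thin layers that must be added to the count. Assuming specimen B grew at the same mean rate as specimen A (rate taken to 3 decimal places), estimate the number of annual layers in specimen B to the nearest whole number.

9573 annual layers

Specimen A: correcting the raw count gives 15429 − 2 + 18 = 15445 true annual layers.
A: 54170.6 mm over 15445 years gives 54170.6 / 15445 ≈ 3.507 mm/yr.
B spans 33573.4 / 3.507 = 9573.25 years ≈ 9573 annual layers.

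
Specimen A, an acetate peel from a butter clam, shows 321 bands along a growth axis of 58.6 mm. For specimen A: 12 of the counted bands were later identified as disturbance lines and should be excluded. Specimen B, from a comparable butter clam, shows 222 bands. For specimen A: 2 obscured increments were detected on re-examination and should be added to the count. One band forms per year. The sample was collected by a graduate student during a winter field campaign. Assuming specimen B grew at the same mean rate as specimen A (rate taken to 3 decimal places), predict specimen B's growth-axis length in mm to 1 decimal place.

Specimen A: true band count = 321 − 12 + 2 = 311.
A: Extension rate ≈ 58.6 / 311 = 0.188 mm/year.
Length of B = 0.188 × 222 = 41.7 mm.

41.7 mm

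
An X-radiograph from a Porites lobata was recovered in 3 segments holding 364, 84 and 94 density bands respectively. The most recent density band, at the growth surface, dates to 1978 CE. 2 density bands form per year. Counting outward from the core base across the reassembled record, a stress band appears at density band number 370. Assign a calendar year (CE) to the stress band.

1892 CE

Total density bands = 364 + 84 + 94 = 542.
542 − 370 = 172 density bands lie beyond the stress band toward the growth surface.
172 density bands at 2 per year is 172 / 2 = 86 years.
1978 − 86 = 1892 CE.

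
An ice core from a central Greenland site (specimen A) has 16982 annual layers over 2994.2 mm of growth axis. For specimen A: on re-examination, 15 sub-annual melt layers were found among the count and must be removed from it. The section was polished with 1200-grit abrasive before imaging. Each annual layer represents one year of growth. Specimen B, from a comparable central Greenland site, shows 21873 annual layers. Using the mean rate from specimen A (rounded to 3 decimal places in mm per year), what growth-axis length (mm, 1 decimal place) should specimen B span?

3849.6 mm

Specimen A: true annual layer count = 16982 − 15 = 16967.
A: Mean rate = 2994.2 mm / 16967 years ≈ 0.176 mm/yr.
For B, 0.176 mm/year × 21873 years = 3849.6 mm.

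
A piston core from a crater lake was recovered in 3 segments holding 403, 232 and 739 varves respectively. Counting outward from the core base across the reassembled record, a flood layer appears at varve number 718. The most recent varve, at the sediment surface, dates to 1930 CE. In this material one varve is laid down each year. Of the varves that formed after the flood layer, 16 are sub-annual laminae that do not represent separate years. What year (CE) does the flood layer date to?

1290 CE

Total varves = 403 + 232 + 739 = 1374.
Between varve 718 and the sediment surface there are 1374 − 718 = 656 varves.
Removing the 16 false varves leaves 656 − 16 = 640 true varves beyond the flood layer.
The varve at the sediment surface is 1930 CE, so the flood layer dates to 1930 − 640 = 1290 CE.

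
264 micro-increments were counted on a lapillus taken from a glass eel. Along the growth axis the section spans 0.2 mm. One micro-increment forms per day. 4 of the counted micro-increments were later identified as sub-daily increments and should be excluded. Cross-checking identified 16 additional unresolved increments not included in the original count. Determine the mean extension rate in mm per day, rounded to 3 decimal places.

0.001 mm per day

Adjusted count: 264 − 4 + 16 = 276 micro-increments.
0.2 mm over 276 days gives 0.2 / 276 ≈ 0.001 mm per day.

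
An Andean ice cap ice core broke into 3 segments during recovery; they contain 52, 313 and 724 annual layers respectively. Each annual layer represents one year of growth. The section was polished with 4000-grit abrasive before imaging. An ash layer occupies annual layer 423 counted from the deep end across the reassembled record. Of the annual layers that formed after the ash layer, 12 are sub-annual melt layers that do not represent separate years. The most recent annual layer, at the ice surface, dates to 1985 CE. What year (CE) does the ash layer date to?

Total annual layers = 52 + 313 + 724 = 1089.
1089 − 423 = 666 annual layers lie beyond the ash layer toward the ice surface.
Removing the 12 false annual layers leaves 666 − 12 = 654 true annual layers beyond the ash layer.
Counting back 654 years from 1985 CE places the ash layer in 1985 − 654 = 1331 CE.

1331 CE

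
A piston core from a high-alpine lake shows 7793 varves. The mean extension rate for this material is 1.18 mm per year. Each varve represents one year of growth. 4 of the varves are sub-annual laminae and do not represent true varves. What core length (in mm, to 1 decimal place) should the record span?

9191.0 mm

True varve count = 7793 − 4 = 7789.
7789 years at 1.18 mm/year gives 1.18 × 7789 = 9191.0 mm.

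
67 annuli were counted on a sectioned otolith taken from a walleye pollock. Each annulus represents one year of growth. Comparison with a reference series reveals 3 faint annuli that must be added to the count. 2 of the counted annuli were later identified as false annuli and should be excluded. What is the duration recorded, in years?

68 yr

After corrections the count is 67 − 2 + 3 = 68 annuli.
With a one-to-one annulus periodicity this is 68 years.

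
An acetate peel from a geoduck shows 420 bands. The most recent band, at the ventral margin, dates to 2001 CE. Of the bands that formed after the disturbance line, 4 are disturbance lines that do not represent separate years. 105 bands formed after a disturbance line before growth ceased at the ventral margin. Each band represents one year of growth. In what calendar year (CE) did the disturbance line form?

1900 CE

There are 105 bands younger than the disturbance line.
Excluding 4 false bands: 105 − 4 = 101.
The band at the ventral margin is 2001 CE, so the disturbance line dates to 2001 − 101 = 1900 CE.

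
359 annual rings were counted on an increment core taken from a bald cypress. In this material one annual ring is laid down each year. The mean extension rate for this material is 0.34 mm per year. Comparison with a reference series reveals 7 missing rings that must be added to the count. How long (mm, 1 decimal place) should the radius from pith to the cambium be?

124.4 mm

Adjusted count: 359 + 7 = 366 annual rings.
Predicted length = 0.34 mm/year × 366 years = 124.4 mm.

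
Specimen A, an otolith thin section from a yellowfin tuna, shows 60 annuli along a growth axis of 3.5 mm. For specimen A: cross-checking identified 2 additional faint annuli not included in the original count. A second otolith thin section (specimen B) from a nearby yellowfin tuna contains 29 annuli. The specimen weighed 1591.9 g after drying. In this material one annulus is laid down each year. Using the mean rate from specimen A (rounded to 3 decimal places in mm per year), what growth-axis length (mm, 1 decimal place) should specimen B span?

1.6 mm

Specimen A: adjusted count: 60 + 2 = 62 annuli.
A: Extension rate ≈ 3.5 / 62 = 0.056 mm/yr.
B's length ≈ 0.056 × 29 = 1.6 mm.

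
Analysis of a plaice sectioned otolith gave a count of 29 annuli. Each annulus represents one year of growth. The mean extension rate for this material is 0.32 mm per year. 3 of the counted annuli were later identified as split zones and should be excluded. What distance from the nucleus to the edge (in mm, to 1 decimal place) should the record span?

After corrections the count is 29 − 3 = 26 annuli.
Length ≈ 0.32 × 26 = 8.3 mm.

8.3 mm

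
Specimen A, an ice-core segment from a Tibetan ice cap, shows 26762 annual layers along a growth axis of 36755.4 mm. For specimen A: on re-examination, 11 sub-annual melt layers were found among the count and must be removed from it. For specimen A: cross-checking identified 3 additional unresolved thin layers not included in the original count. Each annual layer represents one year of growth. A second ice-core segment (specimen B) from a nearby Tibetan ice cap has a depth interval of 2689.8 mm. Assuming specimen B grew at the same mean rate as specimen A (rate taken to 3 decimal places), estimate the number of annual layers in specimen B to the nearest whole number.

Specimen A: adjusted count: 26762 − 11 + 3 = 26754 annual layers.
A: Mean rate = 36755.4 mm / 26754 years ≈ 1.374 mm per year.
B spans 2689.8 / 1.374 = 1957.64 years ≈ 1958 annual layers.

1958 annual layers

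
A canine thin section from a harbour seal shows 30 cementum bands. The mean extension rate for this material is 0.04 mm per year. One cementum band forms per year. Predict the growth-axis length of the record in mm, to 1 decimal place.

30 years of growth are recorded.
Length ≈ 0.04 × 30 = 1.2 mm.

1.2 mm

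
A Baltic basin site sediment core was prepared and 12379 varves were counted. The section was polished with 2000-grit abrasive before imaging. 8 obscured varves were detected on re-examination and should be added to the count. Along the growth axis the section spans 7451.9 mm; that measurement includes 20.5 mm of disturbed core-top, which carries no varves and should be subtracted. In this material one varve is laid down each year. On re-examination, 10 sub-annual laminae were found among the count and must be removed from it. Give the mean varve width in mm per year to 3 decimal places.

0.600 mm per year

Correcting the raw count gives 12379 − 10 + 8 = 12377 true varves.
Net length = 7451.9 − 20.5 = 7431.4 mm.
Extension rate ≈ 7431.4 / 12377 = 0.600 mm per year.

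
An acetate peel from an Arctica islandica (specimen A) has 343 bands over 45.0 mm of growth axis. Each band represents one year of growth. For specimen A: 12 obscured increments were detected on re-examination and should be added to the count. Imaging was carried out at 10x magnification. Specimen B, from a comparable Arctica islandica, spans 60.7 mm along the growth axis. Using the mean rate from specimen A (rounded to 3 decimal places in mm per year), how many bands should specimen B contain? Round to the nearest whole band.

478 bands

Specimen A: after corrections the count is 343 + 12 = 355 bands.
A: Extension rate ≈ 45.0 / 355 = 0.127 mm per year.
B spans 60.7 / 0.127 = 477.95 years ≈ 478 bands.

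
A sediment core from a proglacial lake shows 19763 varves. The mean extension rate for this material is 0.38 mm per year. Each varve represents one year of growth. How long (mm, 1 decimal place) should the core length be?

19763 years of growth are recorded.
Length ≈ 0.38 × 19763 = 7509.9 mm.

7509.9 mm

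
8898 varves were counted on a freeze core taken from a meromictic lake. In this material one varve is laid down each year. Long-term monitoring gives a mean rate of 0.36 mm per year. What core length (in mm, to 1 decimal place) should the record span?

The record spans 8898 years at 0.36 mm per year.
Length ≈ 0.36 × 8898 = 3203.3 mm.

3203.3 mm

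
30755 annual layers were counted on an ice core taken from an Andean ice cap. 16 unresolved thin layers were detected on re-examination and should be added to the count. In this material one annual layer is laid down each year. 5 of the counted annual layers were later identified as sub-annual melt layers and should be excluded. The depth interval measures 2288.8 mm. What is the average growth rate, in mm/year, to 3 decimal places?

After corrections the count is 30755 − 5 + 16 = 30766 annual layers.
Extension rate ≈ 2288.8 / 30766 = 0.074 mm/year.

0.074 mm/year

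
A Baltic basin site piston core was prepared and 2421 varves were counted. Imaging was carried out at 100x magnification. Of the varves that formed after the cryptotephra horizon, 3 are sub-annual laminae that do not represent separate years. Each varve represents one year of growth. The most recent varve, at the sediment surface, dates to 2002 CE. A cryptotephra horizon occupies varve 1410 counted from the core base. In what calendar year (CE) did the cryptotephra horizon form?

994 CE

Between varve 1410 and the sediment surface there are 2421 − 1410 = 1011 varves.
1011 − 3 false = 1008 true varves after the cryptotephra horizon.
Counting back 1008 years from 2002 CE places the cryptotephra horizon in 2002 − 1008 = 994 CE.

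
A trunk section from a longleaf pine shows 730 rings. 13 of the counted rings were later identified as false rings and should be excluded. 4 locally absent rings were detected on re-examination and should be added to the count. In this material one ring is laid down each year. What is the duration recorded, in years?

721 yr

Adjusted count: 730 − 13 + 4 = 721 rings.
One ring per year makes the duration 721 years.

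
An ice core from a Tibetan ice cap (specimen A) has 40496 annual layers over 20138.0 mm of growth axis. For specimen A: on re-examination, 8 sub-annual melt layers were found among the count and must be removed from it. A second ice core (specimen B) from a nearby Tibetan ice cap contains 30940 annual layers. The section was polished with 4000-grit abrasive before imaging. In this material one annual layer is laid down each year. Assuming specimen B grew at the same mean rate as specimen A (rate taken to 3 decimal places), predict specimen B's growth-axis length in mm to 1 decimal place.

Specimen A: after corrections the count is 40496 − 8 = 40488 annual layers.
A: Mean rate = 20138.0 mm / 40488 years ≈ 0.497 mm/year.
Length of B = 0.497 × 30940 = 15377.2 mm.

15377.2 mm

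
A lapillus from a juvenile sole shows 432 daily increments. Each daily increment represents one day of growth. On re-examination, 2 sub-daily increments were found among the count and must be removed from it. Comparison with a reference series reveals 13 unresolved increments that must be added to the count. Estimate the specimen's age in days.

443 d

Adjusted count: 432 − 2 + 13 = 443 daily increments.
With a one-to-one daily increment periodicity this is 443 days.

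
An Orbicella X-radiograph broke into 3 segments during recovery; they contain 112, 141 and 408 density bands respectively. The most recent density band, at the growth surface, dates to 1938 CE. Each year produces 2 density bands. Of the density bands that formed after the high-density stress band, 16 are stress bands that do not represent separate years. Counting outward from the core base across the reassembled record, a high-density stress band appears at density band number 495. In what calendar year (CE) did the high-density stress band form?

1863 CE

Total density bands = 112 + 141 + 408 = 661.
Between density band 495 and the growth surface there are 661 − 495 = 166 density bands.
166 − 16 false = 150 true density bands after the high-density stress band.
150 density bands at 2 per year is 150 / 2 = 75 years.
Counting back 75 years from 1938 CE places the high-density stress band in 1938 − 75 = 1863 CE.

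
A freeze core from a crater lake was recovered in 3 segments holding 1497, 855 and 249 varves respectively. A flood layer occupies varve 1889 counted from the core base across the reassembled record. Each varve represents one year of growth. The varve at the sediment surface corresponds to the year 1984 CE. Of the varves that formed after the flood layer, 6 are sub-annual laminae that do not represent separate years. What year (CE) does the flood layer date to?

Total varves = 1497 + 855 + 249 = 2601.
Between varve 1889 and the sediment surface there are 2601 − 1889 = 712 varves.
Removing the 6 false varves leaves 712 − 6 = 706 true varves beyond the flood layer.
The varve at the sediment surface is 1984 CE, so the flood layer dates to 1984 − 706 = 1278 CE.

1278 CE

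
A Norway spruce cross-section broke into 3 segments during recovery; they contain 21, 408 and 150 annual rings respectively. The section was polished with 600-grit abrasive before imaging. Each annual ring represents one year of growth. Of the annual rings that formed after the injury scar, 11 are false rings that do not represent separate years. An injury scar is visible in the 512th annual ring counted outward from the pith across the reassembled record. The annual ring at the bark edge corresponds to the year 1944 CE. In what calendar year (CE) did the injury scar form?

Total annual rings = 21 + 408 + 150 = 579.
Between annual ring 512 and the bark edge there are 579 − 512 = 67 annual rings.
Excluding 11 false annual rings: 67 − 11 = 56.
The annual ring at the bark edge is 1944 CE, so the injury scar dates to 1944 − 56 = 1888 CE.

1888 CE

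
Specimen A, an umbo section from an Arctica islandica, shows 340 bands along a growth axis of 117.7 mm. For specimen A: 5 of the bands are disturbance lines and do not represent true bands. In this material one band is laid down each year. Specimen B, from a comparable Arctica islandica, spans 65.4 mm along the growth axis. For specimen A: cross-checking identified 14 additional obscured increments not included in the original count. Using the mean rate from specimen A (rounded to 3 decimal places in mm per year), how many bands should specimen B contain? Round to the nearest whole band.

Specimen A: after corrections the count is 340 − 5 + 14 = 349 bands.
A: 117.7 mm over 349 years gives 117.7 / 349 ≈ 0.337 mm per year.
For B, 65.4 / 0.337 = 194.07 years ≈ 194 bands.

194 bands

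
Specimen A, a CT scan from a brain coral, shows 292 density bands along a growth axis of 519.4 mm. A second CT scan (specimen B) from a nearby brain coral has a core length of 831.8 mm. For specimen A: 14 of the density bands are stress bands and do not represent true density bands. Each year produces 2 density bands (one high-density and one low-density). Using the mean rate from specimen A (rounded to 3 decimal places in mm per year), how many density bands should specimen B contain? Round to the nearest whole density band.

445 density bands

Specimen A: true density band count = 292 − 14 = 278.
Specimen A: dividing by 2 density bands per year: 278 / 2 = 139 years.
A: Mean rate = 519.4 mm / 139 years ≈ 3.737 mm/year.
B spans 831.8 / 3.737 = 222.58 years; at 2 density bands per year that is 222.58 × 2 ≈ 445 density bands.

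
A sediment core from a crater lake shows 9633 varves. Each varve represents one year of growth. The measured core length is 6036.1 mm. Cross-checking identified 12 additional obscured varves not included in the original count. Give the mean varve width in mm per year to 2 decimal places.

True varve count = 9633 + 12 = 9645.
Extension rate ≈ 6036.1 / 9645 = 0.63 mm per year.

0.63 mm per year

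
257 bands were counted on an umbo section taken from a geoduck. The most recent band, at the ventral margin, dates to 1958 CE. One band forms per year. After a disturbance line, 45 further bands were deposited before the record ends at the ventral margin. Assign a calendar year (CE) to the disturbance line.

1913 CE

45 bands post-date the disturbance line.
The band at the ventral margin is 1958 CE, so the disturbance line dates to 1958 − 45 = 1913 CE.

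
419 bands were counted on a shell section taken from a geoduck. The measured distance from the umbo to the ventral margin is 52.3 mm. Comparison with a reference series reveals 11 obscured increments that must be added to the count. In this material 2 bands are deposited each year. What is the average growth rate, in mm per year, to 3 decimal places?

True band count = 419 + 11 = 430.
With 2 bands per year, 430 / 2 = 215 years.
Mean rate = 52.3 mm / 215 years ≈ 0.243 mm per year.

0.243 mm per year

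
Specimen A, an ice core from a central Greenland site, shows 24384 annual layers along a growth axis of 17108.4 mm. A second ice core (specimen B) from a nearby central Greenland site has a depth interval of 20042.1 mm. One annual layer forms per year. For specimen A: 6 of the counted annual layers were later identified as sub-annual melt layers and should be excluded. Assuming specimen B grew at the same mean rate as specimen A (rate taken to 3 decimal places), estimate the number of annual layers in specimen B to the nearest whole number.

28550 annual layers

Specimen A: adjusted count: 24384 − 6 = 24378 annual layers.
A: 17108.4 mm over 24378 years gives 17108.4 / 24378 ≈ 0.702 mm/yr.
Specimen B: 20042.1 mm / 0.702 mm per year = 28550.00 years ≈ 28550 annual layers.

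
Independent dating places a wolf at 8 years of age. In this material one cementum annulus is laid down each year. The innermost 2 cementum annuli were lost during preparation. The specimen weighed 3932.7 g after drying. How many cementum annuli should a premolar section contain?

One cementum annulus per year gives 8 cementum annuli over 8 years.
Subtracting the 2 cementum annuli not captured gives 8 − 2 = 6 cementum annuli in the record.

6 cementum annuli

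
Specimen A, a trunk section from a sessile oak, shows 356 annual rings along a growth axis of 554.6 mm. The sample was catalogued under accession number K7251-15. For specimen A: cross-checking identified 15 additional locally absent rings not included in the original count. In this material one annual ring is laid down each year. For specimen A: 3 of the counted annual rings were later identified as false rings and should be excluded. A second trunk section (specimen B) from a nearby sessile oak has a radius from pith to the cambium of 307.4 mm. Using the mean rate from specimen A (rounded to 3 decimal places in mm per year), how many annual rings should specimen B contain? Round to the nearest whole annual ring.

204 annual rings

Specimen A: after corrections the count is 356 − 3 + 15 = 368 annual rings.
A: Mean rate = 554.6 mm / 368 years ≈ 1.507 mm per year.
Specimen B: 307.4 mm / 1.507 mm per year = 203.98 years ≈ 204 annual rings.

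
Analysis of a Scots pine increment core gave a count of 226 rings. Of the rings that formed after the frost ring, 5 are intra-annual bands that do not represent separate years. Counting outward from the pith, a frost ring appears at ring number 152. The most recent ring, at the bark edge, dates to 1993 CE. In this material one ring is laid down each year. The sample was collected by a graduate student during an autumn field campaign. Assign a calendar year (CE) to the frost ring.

226 − 152 = 74 rings lie beyond the frost ring toward the bark edge.
Excluding 5 false rings: 74 − 5 = 69.
Counting back 69 years from 1993 CE places the frost ring in 1993 − 69 = 1924 CE.

1924 CE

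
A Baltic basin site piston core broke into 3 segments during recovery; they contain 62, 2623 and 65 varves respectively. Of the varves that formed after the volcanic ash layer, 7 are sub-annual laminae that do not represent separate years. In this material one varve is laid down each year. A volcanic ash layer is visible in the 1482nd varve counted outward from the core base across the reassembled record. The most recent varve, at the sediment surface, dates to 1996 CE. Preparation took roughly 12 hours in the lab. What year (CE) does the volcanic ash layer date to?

735 CE

Total varves = 62 + 2623 + 65 = 2750.
The volcanic ash layer sits at varve 1482 from the core base, so 2750 − 1482 = 1268 varves formed after it.
1268 − 7 false = 1261 true varves after the volcanic ash layer.
Counting back 1261 years from 1996 CE places the volcanic ash layer in 1996 − 1261 = 735 CE.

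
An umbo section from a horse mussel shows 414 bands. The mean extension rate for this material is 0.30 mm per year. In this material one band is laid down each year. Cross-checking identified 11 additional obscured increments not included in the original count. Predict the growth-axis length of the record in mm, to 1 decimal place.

Adjusted count: 414 + 11 = 425 bands.
Length ≈ 0.30 × 425 = 127.5 mm.

127.5 mm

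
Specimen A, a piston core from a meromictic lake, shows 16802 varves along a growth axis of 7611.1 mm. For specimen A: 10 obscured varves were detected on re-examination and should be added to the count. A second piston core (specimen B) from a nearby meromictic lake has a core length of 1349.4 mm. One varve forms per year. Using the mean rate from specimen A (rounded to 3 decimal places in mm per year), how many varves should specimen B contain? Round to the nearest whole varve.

Specimen A: true varve count = 16802 + 10 = 16812.
A: Extension rate ≈ 7611.1 / 16812 = 0.453 mm/yr.
For B, 1349.4 / 0.453 = 2978.81 years ≈ 2979 varves.

2979 varves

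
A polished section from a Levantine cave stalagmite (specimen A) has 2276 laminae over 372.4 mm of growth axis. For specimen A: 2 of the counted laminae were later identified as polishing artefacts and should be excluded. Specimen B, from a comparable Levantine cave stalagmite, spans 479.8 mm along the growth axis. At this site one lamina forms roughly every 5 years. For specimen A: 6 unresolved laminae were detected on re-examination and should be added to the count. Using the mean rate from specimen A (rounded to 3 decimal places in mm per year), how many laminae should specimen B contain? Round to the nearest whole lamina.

2908 laminae

Specimen A: adjusted count: 2276 − 2 + 6 = 2280 laminae.
Specimen A: 2280 laminae at 5 years each span 2280 × 5 = 11400 years.
A: Extension rate ≈ 372.4 / 11400 = 0.033 mm per year.
Specimen B: 479.8 mm / 0.033 mm per year = 14539.39 years; at 5 years per lamina that is 14539.39 / 5 ≈ 2908 laminae.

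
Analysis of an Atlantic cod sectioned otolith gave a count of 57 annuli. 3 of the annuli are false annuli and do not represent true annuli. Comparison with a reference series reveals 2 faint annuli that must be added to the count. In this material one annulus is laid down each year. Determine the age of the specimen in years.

Correcting the raw count gives 57 − 3 + 2 = 56 true annuli.
At one annulus per year, that is 56 years.

56 yr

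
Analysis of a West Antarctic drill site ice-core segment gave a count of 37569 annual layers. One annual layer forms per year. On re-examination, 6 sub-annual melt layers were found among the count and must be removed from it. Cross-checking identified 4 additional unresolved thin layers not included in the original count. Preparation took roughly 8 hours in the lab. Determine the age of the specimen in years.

37567 yr

True annual layer count = 37569 − 6 + 4 = 37567.
With a one-to-one annual layer periodicity this is 37567 years.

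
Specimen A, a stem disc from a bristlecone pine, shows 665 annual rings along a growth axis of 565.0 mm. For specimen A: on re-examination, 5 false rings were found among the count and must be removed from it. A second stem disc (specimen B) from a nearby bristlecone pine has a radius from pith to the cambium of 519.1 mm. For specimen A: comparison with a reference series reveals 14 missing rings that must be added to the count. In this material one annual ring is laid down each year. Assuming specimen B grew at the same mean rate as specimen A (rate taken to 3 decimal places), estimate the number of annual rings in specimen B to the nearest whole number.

619 annual rings

Specimen A: adjusted count: 665 − 5 + 14 = 674 annual rings.
A: Extension rate ≈ 565.0 / 674 = 0.838 mm/year.
B spans 519.1 / 0.838 = 619.45 years ≈ 619 annual rings.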